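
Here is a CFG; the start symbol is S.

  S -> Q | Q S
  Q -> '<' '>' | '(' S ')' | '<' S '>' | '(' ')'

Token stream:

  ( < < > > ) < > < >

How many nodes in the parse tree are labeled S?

5

[S [Q ( [S [Q < [S [Q < >]] >]] )] [S [Q < >] [S [Q < >]]]]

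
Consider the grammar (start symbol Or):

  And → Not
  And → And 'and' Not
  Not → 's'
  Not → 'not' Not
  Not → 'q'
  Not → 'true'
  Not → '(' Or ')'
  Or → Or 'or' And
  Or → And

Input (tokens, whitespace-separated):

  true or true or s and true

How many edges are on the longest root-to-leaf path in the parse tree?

5

[Or [Or [Or [And [Not true]]] or [And [Not true]]] or [And [And [Not s]] and [Not true]]]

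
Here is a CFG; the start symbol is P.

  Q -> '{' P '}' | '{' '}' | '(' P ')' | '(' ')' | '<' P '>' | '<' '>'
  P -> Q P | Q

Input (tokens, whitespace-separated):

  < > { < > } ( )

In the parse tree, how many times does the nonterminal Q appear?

[P [Q < >] [P [Q { [P [Q < >]] }] [P [Q ( )]]]]

4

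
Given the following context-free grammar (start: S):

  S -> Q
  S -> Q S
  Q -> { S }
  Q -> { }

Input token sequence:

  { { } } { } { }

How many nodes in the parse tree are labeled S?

[S [Q { [S [Q { }]] }] [S [Q { }] [S [Q { }]]]]

4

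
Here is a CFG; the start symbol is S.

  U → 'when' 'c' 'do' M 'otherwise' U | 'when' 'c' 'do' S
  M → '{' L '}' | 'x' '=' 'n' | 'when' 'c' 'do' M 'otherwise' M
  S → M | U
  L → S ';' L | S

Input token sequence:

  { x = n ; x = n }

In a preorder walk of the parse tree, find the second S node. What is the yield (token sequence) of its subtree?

[S [M { [L [S [M x = n]] ; [L [S [M x = n]]]] }]]

x = n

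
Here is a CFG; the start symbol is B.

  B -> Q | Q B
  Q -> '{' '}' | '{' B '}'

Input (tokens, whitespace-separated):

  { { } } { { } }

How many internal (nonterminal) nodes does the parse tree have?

8

[B [Q { [B [Q { }]] }] [B [Q { [B [Q { }]] }]]]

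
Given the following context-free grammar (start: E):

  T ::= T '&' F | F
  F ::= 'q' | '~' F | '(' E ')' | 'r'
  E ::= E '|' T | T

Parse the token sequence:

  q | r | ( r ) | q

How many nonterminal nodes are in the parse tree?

[E [E [E [E [T [F q]]] | [T [F r]]] | [T [F ( [E [T [F r]]] )]]] | [T [F q]]]

15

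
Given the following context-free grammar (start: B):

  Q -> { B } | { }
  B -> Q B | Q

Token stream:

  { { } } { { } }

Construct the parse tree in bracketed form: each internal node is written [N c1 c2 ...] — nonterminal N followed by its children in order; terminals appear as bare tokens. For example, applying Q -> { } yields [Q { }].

B
Q B
{ B } B
{ Q } B
{ { } } B
{ { } } Q
{ { } } { B }
{ { } } { Q }
{ { } } { { } }

[B [Q { [B [Q { }]] }] [B [Q { [B [Q { }]] }]]]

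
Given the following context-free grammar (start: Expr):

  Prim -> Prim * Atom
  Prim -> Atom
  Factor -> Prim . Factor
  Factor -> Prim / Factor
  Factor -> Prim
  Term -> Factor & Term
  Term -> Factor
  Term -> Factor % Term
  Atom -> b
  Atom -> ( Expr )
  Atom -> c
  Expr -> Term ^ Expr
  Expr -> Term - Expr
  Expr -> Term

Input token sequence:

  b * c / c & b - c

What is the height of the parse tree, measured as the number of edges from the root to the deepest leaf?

[Expr [Term [Factor [Prim [Prim [Atom b]] * [Atom c]] / [Factor [Prim [Atom c]]]] & [Term [Factor [Prim [Atom b]]]]] - [Expr [Term [Factor [Prim [Atom c]]]]]]

6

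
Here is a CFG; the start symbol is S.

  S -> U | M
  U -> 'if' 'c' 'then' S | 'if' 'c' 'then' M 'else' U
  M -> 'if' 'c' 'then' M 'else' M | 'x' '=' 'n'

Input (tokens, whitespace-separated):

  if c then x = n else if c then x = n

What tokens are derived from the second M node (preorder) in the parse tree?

x = n

[S [U if c then [M x = n] else [U if c then [S [M x = n]]]]]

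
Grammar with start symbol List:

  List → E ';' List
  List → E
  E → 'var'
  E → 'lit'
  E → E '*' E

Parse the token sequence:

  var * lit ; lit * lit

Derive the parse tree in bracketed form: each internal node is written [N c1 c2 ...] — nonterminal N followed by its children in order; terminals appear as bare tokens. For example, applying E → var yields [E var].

[List [E [E var] * [E lit]] ; [List [E [E lit] * [E lit]]]]

List
E ; List
E * E ; List
var * E ; List
var * lit ; List
var * lit ; E
var * lit ; E * E
var * lit ; lit * E
var * lit ; lit * lit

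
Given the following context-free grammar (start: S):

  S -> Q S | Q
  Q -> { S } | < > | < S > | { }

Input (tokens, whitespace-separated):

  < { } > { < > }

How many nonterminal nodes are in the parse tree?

[S [Q < [S [Q { }]] >] [S [Q { [S [Q < >]] }]]]

8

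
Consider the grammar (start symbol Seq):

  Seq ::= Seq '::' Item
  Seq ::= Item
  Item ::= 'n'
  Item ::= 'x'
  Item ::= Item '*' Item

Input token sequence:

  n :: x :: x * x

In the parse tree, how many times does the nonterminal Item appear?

[Seq [Seq [Seq [Item n]] :: [Item x]] :: [Item [Item x] * [Item x]]]

5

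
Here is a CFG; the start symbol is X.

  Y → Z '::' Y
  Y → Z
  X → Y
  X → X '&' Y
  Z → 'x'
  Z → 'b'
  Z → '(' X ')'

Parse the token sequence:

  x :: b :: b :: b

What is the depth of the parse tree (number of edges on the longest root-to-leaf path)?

[X [Y [Z x] :: [Y [Z b] :: [Y [Z b] :: [Y [Z b]]]]]]

6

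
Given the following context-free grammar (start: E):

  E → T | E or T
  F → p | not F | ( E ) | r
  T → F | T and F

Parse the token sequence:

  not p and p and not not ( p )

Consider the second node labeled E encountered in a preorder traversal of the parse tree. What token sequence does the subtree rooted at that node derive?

p

[E [T [T [T [F not [F p]]] and [F p]] and [F not [F not [F ( [E [T [F p]]] )]]]]]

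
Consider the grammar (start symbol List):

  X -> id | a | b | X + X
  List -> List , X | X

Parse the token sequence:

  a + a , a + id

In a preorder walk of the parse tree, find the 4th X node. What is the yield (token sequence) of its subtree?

[List [List [X [X a] + [X a]]] , [X [X a] + [X id]]]

a + id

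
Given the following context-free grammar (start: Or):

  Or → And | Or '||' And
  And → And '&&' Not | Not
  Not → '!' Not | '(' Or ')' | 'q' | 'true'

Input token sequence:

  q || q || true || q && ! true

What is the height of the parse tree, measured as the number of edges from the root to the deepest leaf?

6

[Or [Or [Or [Or [And [Not q]]] || [And [Not q]]] || [And [Not true]]] || [And [And [Not q]] && [Not ! [Not true]]]]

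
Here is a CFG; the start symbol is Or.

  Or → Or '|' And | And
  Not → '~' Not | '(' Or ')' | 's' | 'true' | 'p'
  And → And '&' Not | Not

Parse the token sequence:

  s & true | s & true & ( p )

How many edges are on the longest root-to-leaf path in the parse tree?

6

[Or [Or [And [And [Not s]] & [Not true]]] | [And [And [And [Not s]] & [Not true]] & [Not ( [Or [And [Not p]]] )]]]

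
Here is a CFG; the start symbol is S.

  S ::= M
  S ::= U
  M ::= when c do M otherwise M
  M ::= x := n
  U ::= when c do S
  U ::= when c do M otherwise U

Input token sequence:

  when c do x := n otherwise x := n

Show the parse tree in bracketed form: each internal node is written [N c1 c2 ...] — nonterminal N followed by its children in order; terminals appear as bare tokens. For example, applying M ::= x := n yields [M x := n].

[S [M when c do [M x := n] otherwise [M x := n]]]

S
M
when c do M otherwise M
when c do x := n otherwise M
when c do x := n otherwise x := n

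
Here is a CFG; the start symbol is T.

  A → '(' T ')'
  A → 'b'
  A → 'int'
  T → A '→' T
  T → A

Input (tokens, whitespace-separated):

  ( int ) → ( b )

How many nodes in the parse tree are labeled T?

4

[T [A ( [T [A int]] )] → [T [A ( [T [A b]] )]]]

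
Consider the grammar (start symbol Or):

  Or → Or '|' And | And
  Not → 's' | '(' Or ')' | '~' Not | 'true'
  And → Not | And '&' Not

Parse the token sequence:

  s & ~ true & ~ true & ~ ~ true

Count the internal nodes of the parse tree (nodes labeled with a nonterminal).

13

[Or [And [And [And [And [Not s]] & [Not ~ [Not true]]] & [Not ~ [Not true]]] & [Not ~ [Not ~ [Not true]]]]]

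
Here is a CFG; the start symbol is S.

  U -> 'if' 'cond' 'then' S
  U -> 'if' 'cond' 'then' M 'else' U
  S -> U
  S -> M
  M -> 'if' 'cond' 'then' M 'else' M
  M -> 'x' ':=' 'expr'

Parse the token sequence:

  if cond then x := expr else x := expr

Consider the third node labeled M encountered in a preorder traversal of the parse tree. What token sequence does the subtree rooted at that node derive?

x := expr

[S [M if cond then [M x := expr] else [M x := expr]]]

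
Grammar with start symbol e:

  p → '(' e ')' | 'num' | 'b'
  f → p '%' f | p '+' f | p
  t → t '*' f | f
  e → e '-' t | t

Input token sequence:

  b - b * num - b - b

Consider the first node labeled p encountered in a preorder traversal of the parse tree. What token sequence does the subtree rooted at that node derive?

[e [e [e [e [t [f [p b]]]] - [t [t [f [p b]]] * [f [p num]]]] - [t [f [p b]]]] - [t [f [p b]]]]

b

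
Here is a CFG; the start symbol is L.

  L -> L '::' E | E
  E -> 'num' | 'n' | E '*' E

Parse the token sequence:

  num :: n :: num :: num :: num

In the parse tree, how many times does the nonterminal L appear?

[L [L [L [L [L [E num]] :: [E n]] :: [E num]] :: [E num]] :: [E num]]

5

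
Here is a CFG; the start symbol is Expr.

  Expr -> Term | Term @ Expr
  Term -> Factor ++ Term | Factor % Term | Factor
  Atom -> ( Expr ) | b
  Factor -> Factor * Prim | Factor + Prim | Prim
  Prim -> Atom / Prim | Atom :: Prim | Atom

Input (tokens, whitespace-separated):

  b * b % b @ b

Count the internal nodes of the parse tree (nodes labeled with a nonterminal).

[Expr [Term [Factor [Factor [Prim [Atom b]]] * [Prim [Atom b]]] % [Term [Factor [Prim [Atom b]]]]] @ [Expr [Term [Factor [Prim [Atom b]]]]]]

17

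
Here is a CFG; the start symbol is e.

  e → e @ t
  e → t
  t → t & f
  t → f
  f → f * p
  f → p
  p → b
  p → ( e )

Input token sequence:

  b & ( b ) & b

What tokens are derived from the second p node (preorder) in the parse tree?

[e [t [t [t [f [p b]]] & [f [p ( [e [t [f [p b]]]] )]]] & [f [p b]]]]

( b )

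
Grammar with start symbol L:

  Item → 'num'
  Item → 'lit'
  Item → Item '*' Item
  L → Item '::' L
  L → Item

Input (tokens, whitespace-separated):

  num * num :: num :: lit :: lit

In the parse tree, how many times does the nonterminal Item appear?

6

[L [Item [Item num] * [Item num]] :: [L [Item num] :: [L [Item lit] :: [L [Item lit]]]]]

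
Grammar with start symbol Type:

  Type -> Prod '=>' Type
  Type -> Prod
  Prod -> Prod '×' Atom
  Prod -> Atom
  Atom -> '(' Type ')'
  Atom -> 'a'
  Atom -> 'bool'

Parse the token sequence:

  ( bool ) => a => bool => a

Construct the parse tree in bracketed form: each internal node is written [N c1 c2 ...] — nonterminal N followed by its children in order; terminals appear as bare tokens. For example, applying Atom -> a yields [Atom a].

Type
Prod => Type
Atom => Type
( Type ) => Type
( Prod ) => Type
( Atom ) => Type
( bool ) => Type
( bool ) => Prod => Type
( bool ) => Atom => Type
( bool ) => a => Type
( bool ) => a => Prod => Type
( bool ) => a => Atom => Type
( bool ) => a => bool => Type
( bool ) => a => bool => Prod
( bool ) => a => bool => Atom
( bool ) => a => bool => a

[Type [Prod [Atom ( [Type [Prod [Atom bool]]] )]] => [Type [Prod [Atom a]] => [Type [Prod [Atom bool]] => [Type [Prod [Atom a]]]]]]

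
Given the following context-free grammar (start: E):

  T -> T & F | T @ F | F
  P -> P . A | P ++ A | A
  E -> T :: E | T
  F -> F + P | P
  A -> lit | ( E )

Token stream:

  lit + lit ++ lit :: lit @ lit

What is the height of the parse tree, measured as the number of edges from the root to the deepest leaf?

7

[E [T [F [F [P [A lit]]] + [P [P [A lit]] ++ [A lit]]]] :: [E [T [T [F [P [A lit]]]] @ [F [P [A lit]]]]]]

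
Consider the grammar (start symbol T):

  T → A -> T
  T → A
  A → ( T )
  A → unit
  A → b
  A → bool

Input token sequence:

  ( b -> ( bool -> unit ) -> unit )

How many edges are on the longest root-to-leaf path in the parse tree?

[T [A ( [T [A b] -> [T [A ( [T [A bool] -> [T [A unit]]] )] -> [T [A unit]]]] )]]

8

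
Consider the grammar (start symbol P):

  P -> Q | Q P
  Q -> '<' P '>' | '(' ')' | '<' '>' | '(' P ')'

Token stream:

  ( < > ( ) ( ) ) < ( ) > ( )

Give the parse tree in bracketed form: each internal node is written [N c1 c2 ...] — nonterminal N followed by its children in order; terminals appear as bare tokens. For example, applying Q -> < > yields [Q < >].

P
Q P
( P ) P
( Q P ) P
( < > P ) P
( < > Q P ) P
( < > ( ) P ) P
( < > ( ) Q ) P
( < > ( ) ( ) ) P
( < > ( ) ( ) ) Q P
( < > ( ) ( ) ) < P > P
( < > ( ) ( ) ) < Q > P
( < > ( ) ( ) ) < ( ) > P
( < > ( ) ( ) ) < ( ) > Q
( < > ( ) ( ) ) < ( ) > ( )

[P [Q ( [P [Q < >] [P [Q ( )] [P [Q ( )]]]] )] [P [Q < [P [Q ( )]] >] [P [Q ( )]]]]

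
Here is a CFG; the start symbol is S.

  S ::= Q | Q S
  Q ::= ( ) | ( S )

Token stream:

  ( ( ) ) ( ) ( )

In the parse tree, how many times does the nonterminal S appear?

4

[S [Q ( [S [Q ( )]] )] [S [Q ( )] [S [Q ( )]]]]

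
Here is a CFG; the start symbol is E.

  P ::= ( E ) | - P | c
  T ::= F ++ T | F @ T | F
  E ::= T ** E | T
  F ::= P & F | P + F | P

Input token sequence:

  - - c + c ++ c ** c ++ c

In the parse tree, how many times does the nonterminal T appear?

[E [T [F [P - [P - [P c]]] + [F [P c]]] ++ [T [F [P c]]]] ** [E [T [F [P c]] ++ [T [F [P c]]]]]]

4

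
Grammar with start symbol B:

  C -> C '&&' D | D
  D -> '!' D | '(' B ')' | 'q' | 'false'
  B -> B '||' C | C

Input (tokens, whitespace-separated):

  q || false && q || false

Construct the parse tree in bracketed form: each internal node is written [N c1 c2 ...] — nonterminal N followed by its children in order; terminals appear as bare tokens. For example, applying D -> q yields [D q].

[B [B [B [C [D q]]] || [C [C [D false]] && [D q]]] || [C [D false]]]

B
B || C
B || C || C
C || C || C
D || C || C
q || C || C
q || C && D || C
q || D && D || C
q || false && D || C
q || false && q || C
q || false && q || D
q || false && q || false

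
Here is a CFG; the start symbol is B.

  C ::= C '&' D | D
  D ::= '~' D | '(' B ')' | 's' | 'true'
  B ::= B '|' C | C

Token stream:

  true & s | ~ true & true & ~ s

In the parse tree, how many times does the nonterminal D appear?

[B [B [C [C [D true]] & [D s]]] | [C [C [C [D ~ [D true]]] & [D true]] & [D ~ [D s]]]]

7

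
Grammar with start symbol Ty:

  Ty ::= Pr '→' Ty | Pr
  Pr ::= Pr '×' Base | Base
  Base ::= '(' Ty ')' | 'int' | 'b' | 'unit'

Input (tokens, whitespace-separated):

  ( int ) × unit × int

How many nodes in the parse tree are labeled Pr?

[Ty [Pr [Pr [Pr [Base ( [Ty [Pr [Base int]]] )]] × [Base unit]] × [Base int]]]

4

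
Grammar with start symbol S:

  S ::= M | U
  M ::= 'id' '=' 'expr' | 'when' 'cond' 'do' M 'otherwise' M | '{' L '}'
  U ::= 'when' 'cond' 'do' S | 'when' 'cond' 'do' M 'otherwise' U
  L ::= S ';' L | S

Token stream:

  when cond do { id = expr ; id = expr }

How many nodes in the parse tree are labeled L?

2

[S [U when cond do [S [M { [L [S [M id = expr]] ; [L [S [M id = expr]]]] }]]]]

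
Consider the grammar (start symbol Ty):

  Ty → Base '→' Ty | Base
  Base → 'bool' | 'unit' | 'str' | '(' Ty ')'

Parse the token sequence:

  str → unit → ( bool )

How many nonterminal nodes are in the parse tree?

[Ty [Base str] → [Ty [Base unit] → [Ty [Base ( [Ty [Base bool]] )]]]]

8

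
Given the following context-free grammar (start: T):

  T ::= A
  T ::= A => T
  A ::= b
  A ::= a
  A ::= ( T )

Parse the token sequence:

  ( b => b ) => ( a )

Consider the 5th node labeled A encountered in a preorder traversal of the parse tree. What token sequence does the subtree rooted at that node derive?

a

[T [A ( [T [A b] => [T [A b]]] )] => [T [A ( [T [A a]] )]]]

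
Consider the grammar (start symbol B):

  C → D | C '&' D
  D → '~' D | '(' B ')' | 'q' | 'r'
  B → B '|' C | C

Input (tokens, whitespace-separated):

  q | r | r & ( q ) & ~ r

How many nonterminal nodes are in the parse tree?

17

[B [B [B [C [D q]]] | [C [D r]]] | [C [C [C [D r]] & [D ( [B [C [D q]]] )]] & [D ~ [D r]]]]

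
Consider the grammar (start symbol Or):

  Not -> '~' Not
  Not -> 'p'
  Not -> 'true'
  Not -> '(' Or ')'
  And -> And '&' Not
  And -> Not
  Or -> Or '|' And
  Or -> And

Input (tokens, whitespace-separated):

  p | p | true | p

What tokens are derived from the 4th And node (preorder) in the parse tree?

[Or [Or [Or [Or [And [Not p]]] | [And [Not p]]] | [And [Not true]]] | [And [Not p]]]

p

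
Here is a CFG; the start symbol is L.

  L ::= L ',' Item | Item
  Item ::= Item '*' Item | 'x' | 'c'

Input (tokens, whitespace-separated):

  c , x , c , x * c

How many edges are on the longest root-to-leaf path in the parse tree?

5

[L [L [L [L [Item c]] , [Item x]] , [Item c]] , [Item [Item x] * [Item c]]]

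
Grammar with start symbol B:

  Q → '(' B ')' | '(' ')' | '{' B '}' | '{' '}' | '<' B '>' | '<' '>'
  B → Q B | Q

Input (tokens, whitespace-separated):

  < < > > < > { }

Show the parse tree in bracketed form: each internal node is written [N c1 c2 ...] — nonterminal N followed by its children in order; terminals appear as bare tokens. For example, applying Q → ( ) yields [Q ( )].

B
Q B
< B > B
< Q > B
< < > > B
< < > > Q B
< < > > < > B
< < > > < > Q
< < > > < > { }

[B [Q < [B [Q < >]] >] [B [Q < >] [B [Q { }]]]]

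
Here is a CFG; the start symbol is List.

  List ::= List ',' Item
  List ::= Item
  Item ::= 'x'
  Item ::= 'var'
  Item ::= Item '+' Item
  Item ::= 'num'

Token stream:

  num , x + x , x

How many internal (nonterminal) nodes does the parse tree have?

8

[List [List [List [Item num]] , [Item [Item x] + [Item x]]] , [Item x]]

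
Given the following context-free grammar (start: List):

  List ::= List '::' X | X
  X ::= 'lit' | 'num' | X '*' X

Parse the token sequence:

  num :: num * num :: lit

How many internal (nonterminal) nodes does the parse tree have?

[List [List [List [X num]] :: [X [X num] * [X num]]] :: [X lit]]

8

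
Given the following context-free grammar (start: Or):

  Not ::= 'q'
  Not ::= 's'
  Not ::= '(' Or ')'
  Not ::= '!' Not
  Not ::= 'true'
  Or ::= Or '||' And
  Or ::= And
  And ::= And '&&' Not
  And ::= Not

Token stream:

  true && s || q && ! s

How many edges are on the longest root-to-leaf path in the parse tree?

[Or [Or [And [And [Not true]] && [Not s]]] || [And [And [Not q]] && [Not ! [Not s]]]]

5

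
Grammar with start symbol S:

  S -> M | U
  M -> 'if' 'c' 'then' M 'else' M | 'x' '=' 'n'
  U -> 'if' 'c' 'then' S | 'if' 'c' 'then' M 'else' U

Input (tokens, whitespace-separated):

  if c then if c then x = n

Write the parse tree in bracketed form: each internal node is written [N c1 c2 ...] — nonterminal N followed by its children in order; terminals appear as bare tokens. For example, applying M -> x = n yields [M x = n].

S
U
if c then S
if c then U
if c then if c then S
if c then if c then M
if c then if c then x = n

[S [U if c then [S [U if c then [S [M x = n]]]]]]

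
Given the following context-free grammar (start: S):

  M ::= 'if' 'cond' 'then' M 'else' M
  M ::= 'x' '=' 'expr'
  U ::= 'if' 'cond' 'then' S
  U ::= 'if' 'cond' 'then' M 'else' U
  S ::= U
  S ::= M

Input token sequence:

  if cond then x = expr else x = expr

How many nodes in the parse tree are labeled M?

3

[S [M if cond then [M x = expr] else [M x = expr]]]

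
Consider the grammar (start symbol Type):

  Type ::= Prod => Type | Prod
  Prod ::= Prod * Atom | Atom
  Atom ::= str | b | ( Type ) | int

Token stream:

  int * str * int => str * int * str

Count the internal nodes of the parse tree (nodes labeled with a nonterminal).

[Type [Prod [Prod [Prod [Atom int]] * [Atom str]] * [Atom int]] => [Type [Prod [Prod [Prod [Atom str]] * [Atom int]] * [Atom str]]]]

14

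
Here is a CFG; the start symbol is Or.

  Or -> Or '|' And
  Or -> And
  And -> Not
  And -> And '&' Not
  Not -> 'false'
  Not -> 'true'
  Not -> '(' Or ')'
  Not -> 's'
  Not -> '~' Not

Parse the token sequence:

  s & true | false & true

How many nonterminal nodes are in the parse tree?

[Or [Or [And [And [Not s]] & [Not true]]] | [And [And [Not false]] & [Not true]]]

10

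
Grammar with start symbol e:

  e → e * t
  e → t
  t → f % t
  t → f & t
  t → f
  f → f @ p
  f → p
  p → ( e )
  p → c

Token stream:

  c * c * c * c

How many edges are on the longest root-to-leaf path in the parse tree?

[e [e [e [e [t [f [p c]]]] * [t [f [p c]]]] * [t [f [p c]]]] * [t [f [p c]]]]

7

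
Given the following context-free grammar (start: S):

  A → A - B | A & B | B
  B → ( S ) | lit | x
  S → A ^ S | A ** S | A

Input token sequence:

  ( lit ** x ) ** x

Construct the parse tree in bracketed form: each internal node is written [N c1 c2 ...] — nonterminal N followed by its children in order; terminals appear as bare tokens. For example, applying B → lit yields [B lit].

[S [A [B ( [S [A [B lit]] ** [S [A [B x]]]] )]] ** [S [A [B x]]]]

S
A ** S
B ** S
( S ) ** S
( A ** S ) ** S
( B ** S ) ** S
( lit ** S ) ** S
( lit ** A ) ** S
( lit ** B ) ** S
( lit ** x ) ** S
( lit ** x ) ** A
( lit ** x ) ** B
( lit ** x ) ** x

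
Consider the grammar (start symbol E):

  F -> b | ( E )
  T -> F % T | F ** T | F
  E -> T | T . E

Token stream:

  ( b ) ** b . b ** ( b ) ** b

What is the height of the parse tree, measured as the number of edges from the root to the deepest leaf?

[E [T [F ( [E [T [F b]]] )] ** [T [F b]]] . [E [T [F b] ** [T [F ( [E [T [F b]]] )] ** [T [F b]]]]]]

8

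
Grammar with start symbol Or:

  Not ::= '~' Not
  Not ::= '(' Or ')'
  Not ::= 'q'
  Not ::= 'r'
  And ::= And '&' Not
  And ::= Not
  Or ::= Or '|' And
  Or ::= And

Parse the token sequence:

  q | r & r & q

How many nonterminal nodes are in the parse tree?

10

[Or [Or [And [Not q]]] | [And [And [And [Not r]] & [Not r]] & [Not q]]]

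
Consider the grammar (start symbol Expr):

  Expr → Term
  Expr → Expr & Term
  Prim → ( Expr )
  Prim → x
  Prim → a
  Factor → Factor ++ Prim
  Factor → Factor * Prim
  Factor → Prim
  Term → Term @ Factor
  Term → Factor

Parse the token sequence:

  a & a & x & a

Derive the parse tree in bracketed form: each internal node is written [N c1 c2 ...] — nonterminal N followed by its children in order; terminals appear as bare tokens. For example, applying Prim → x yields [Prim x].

[Expr [Expr [Expr [Expr [Term [Factor [Prim a]]]] & [Term [Factor [Prim a]]]] & [Term [Factor [Prim x]]]] & [Term [Factor [Prim a]]]]

Expr
Expr & Term
Expr & Term & Term
Expr & Term & Term & Term
Term & Term & Term & Term
Factor & Term & Term & Term
Prim & Term & Term & Term
a & Term & Term & Term
a & Factor & Term & Term
a & Prim & Term & Term
a & a & Term & Term
a & a & Factor & Term
a & a & Prim & Term
a & a & x & Term
a & a & x & Factor
a & a & x & Prim
a & a & x & a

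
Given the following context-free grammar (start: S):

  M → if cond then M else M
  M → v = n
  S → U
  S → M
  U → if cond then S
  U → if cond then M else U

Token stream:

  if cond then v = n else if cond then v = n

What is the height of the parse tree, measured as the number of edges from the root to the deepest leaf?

[S [U if cond then [M v = n] else [U if cond then [S [M v = n]]]]]

5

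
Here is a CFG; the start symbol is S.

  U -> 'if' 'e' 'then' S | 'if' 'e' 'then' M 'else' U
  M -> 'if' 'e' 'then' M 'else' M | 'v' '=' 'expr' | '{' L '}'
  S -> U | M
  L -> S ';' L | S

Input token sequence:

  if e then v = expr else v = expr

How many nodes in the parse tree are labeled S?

[S [M if e then [M v = expr] else [M v = expr]]]

1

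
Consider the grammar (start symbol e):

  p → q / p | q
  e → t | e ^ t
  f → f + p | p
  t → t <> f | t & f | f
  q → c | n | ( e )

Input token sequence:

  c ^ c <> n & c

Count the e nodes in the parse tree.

2

[e [e [t [f [p [q c]]]]] ^ [t [t [t [f [p [q c]]]] <> [f [p [q n]]]] & [f [p [q c]]]]]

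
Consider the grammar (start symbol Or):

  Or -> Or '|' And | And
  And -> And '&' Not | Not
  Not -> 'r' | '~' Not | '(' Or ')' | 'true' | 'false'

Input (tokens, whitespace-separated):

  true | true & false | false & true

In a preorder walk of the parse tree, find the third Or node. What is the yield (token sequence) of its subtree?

[Or [Or [Or [And [Not true]]] | [And [And [Not true]] & [Not false]]] | [And [And [Not false]] & [Not true]]]

true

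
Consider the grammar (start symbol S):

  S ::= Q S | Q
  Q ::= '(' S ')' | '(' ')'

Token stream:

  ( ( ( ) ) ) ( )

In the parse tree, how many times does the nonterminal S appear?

[S [Q ( [S [Q ( [S [Q ( )]] )]] )] [S [Q ( )]]]

4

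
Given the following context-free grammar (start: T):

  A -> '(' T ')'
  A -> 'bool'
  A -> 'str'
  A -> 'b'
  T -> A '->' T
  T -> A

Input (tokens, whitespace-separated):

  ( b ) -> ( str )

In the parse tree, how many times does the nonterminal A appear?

4

[T [A ( [T [A b]] )] -> [T [A ( [T [A str]] )]]]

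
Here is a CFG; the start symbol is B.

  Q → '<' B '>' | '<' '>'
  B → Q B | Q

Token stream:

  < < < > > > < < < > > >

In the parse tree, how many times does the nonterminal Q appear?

[B [Q < [B [Q < [B [Q < >]] >]] >] [B [Q < [B [Q < [B [Q < >]] >]] >]]]

6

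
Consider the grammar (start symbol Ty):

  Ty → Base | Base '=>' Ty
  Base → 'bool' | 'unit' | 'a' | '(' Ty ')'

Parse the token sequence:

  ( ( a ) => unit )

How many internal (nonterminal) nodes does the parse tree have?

8

[Ty [Base ( [Ty [Base ( [Ty [Base a]] )] => [Ty [Base unit]]] )]]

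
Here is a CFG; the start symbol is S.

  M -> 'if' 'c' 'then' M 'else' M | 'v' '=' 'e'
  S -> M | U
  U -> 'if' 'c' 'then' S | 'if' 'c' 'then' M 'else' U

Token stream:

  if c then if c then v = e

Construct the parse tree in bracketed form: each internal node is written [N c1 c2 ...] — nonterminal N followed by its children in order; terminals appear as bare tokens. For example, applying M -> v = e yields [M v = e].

[S [U if c then [S [U if c then [S [M v = e]]]]]]

S
U
if c then S
if c then U
if c then if c then S
if c then if c then M
if c then if c then v = e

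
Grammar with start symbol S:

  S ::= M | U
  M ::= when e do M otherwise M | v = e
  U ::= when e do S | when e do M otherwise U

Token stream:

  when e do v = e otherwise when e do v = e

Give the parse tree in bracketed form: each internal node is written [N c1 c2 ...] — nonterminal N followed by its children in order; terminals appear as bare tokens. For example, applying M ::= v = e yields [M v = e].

[S [U when e do [M v = e] otherwise [U when e do [S [M v = e]]]]]

S
U
when e do M otherwise U
when e do v = e otherwise U
when e do v = e otherwise when e do S
when e do v = e otherwise when e do M
when e do v = e otherwise when e do v = e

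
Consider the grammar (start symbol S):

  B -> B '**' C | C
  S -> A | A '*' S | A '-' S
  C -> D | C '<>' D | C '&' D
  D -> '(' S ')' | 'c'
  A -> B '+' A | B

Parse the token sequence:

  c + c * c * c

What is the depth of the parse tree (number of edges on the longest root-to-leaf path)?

[S [A [B [C [D c]]] + [A [B [C [D c]]]]] * [S [A [B [C [D c]]]] * [S [A [B [C [D c]]]]]]]

7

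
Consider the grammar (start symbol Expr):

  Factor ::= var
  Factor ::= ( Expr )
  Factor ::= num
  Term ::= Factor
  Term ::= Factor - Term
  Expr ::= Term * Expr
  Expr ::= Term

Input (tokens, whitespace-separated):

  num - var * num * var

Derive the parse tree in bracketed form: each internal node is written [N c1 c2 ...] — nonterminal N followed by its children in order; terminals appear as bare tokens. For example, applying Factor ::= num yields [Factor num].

Expr
Term * Expr
Factor - Term * Expr
num - Term * Expr
num - Factor * Expr
num - var * Expr
num - var * Term * Expr
num - var * Factor * Expr
num - var * num * Expr
num - var * num * Term
num - var * num * Factor
num - var * num * var

[Expr [Term [Factor num] - [Term [Factor var]]] * [Expr [Term [Factor num]] * [Expr [Term [Factor var]]]]]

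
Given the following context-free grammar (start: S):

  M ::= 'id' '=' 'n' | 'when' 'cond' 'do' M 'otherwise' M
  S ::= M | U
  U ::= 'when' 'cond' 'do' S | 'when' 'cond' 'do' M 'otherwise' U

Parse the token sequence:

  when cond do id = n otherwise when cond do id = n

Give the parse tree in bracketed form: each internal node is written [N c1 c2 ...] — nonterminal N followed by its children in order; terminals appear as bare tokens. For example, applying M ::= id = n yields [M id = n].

[S [U when cond do [M id = n] otherwise [U when cond do [S [M id = n]]]]]

S
U
when cond do M otherwise U
when cond do id = n otherwise U
when cond do id = n otherwise when cond do S
when cond do id = n otherwise when cond do M
when cond do id = n otherwise when cond do id = n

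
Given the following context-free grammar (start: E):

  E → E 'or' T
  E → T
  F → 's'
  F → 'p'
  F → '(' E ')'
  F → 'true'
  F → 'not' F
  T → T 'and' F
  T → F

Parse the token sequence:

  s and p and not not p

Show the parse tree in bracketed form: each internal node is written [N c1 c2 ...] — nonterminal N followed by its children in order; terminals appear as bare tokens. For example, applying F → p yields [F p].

[E [T [T [T [F s]] and [F p]] and [F not [F not [F p]]]]]

E
T
T and F
T and F and F
F and F and F
s and F and F
s and p and F
s and p and not F
s and p and not not F
s and p and not not p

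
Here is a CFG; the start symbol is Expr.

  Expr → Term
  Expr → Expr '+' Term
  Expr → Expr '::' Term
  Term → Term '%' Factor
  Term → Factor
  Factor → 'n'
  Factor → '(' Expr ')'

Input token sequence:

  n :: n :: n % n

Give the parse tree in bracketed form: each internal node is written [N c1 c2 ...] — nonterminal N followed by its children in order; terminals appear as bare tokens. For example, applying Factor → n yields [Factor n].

[Expr [Expr [Expr [Term [Factor n]]] :: [Term [Factor n]]] :: [Term [Term [Factor n]] % [Factor n]]]

Expr
Expr :: Term
Expr :: Term :: Term
Term :: Term :: Term
Factor :: Term :: Term
n :: Term :: Term
n :: Factor :: Term
n :: n :: Term
n :: n :: Term % Factor
n :: n :: Factor % Factor
n :: n :: n % Factor
n :: n :: n % n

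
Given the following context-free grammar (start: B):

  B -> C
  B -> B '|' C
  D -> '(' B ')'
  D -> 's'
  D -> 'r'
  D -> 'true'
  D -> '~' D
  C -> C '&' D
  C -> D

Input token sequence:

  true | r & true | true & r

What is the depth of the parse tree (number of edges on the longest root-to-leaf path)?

5

[B [B [B [C [D true]]] | [C [C [D r]] & [D true]]] | [C [C [D true]] & [D r]]]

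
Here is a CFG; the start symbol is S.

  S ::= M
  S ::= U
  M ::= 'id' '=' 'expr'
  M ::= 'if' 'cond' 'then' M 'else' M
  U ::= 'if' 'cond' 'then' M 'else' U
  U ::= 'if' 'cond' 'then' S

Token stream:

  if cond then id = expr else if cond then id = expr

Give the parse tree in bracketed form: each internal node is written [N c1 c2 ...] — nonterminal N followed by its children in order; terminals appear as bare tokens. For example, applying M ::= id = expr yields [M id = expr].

[S [U if cond then [M id = expr] else [U if cond then [S [M id = expr]]]]]

S
U
if cond then M else U
if cond then id = expr else U
if cond then id = expr else if cond then S
if cond then id = expr else if cond then M
if cond then id = expr else if cond then id = expr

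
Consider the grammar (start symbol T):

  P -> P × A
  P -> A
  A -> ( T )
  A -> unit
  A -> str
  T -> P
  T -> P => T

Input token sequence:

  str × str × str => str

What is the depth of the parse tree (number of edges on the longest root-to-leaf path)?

5

[T [P [P [P [A str]] × [A str]] × [A str]] => [T [P [A str]]]]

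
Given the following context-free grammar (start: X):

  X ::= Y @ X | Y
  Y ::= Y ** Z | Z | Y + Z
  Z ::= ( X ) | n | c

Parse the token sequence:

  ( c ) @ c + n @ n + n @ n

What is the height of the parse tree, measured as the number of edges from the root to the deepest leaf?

[X [Y [Z ( [X [Y [Z c]]] )]] @ [X [Y [Y [Z c]] + [Z n]] @ [X [Y [Y [Z n]] + [Z n]] @ [X [Y [Z n]]]]]]

6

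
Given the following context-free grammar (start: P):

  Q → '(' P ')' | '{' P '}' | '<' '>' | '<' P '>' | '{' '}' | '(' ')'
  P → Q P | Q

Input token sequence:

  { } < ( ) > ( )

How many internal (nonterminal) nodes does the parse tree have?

8

[P [Q { }] [P [Q < [P [Q ( )]] >] [P [Q ( )]]]]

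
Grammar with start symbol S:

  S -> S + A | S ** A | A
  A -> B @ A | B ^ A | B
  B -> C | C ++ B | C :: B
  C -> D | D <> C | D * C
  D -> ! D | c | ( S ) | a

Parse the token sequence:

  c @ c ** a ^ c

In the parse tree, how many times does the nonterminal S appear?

[S [S [A [B [C [D c]]] @ [A [B [C [D c]]]]]] ** [A [B [C [D a]]] ^ [A [B [C [D c]]]]]]

2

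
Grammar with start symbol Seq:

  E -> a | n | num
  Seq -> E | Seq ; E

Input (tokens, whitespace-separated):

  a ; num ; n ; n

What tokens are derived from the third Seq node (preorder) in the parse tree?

a ; num

[Seq [Seq [Seq [Seq [E a]] ; [E num]] ; [E n]] ; [E n]]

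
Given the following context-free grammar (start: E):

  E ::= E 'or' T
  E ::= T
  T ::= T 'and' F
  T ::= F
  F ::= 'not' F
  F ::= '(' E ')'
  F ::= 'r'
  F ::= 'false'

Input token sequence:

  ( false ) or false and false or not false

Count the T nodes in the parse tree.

5

[E [E [E [T [F ( [E [T [F false]]] )]]] or [T [T [F false]] and [F false]]] or [T [F not [F false]]]]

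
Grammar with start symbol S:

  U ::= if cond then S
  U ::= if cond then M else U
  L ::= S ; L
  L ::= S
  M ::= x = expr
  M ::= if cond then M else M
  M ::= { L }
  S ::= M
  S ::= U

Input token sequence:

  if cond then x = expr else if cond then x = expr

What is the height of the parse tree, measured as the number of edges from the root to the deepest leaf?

[S [U if cond then [M x = expr] else [U if cond then [S [M x = expr]]]]]

5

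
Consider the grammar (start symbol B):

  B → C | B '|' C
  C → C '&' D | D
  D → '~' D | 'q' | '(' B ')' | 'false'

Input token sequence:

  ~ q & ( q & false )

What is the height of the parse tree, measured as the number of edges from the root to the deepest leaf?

7

[B [C [C [D ~ [D q]]] & [D ( [B [C [C [D q]] & [D false]]] )]]]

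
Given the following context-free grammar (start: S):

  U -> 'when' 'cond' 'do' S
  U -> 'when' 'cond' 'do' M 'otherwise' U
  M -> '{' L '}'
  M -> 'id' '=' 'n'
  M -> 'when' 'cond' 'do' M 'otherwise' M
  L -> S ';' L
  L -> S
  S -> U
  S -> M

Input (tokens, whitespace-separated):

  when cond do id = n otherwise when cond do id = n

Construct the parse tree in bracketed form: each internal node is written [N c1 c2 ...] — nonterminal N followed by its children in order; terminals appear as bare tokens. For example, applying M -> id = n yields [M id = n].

S
U
when cond do M otherwise U
when cond do id = n otherwise U
when cond do id = n otherwise when cond do S
when cond do id = n otherwise when cond do M
when cond do id = n otherwise when cond do id = n

[S [U when cond do [M id = n] otherwise [U when cond do [S [M id = n]]]]]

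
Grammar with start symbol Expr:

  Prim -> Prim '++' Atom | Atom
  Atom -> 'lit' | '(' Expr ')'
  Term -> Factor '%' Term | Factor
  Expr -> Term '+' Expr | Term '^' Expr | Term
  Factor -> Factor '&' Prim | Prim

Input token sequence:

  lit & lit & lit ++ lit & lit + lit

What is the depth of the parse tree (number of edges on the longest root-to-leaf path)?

[Expr [Term [Factor [Factor [Factor [Factor [Prim [Atom lit]]] & [Prim [Atom lit]]] & [Prim [Prim [Atom lit]] ++ [Atom lit]]] & [Prim [Atom lit]]]] + [Expr [Term [Factor [Prim [Atom lit]]]]]]

8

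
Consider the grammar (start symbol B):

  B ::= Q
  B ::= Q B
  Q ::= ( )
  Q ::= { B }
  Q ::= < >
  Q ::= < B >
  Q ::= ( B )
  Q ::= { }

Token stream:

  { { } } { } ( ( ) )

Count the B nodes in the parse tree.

5

[B [Q { [B [Q { }]] }] [B [Q { }] [B [Q ( [B [Q ( )]] )]]]]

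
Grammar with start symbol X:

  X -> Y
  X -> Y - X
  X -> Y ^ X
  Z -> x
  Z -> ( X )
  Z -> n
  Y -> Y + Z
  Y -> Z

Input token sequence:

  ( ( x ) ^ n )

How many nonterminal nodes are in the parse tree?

[X [Y [Z ( [X [Y [Z ( [X [Y [Z x]]] )]] ^ [X [Y [Z n]]]] )]]]

12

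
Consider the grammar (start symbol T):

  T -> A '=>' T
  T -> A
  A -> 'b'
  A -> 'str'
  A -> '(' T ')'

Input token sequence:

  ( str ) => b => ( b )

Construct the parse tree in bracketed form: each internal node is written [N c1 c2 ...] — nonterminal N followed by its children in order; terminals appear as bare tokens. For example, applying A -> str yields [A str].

T
A => T
( T ) => T
( A ) => T
( str ) => T
( str ) => A => T
( str ) => b => T
( str ) => b => A
( str ) => b => ( T )
( str ) => b => ( A )
( str ) => b => ( b )

[T [A ( [T [A str]] )] => [T [A b] => [T [A ( [T [A b]] )]]]]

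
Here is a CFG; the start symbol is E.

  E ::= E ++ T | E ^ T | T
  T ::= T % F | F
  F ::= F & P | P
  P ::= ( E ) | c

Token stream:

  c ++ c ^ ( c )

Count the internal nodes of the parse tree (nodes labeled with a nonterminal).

16

[E [E [E [T [F [P c]]]] ++ [T [F [P c]]]] ^ [T [F [P ( [E [T [F [P c]]]] )]]]]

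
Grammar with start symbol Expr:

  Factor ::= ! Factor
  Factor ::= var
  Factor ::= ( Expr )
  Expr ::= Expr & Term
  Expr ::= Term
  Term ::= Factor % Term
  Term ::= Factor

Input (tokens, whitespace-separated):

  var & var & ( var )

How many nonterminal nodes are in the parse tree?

[Expr [Expr [Expr [Term [Factor var]]] & [Term [Factor var]]] & [Term [Factor ( [Expr [Term [Factor var]]] )]]]

12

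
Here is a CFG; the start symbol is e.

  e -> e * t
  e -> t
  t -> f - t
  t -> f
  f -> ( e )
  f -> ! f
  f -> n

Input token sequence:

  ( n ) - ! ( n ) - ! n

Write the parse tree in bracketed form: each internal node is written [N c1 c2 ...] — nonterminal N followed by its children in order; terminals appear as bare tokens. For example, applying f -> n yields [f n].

[e [t [f ( [e [t [f n]]] )] - [t [f ! [f ( [e [t [f n]]] )]] - [t [f ! [f n]]]]]]

e
t
f - t
( e ) - t
( t ) - t
( f ) - t
( n ) - t
( n ) - f - t
( n ) - ! f - t
( n ) - ! ( e ) - t
( n ) - ! ( t ) - t
( n ) - ! ( f ) - t
( n ) - ! ( n ) - t
( n ) - ! ( n ) - f
( n ) - ! ( n ) - ! f
( n ) - ! ( n ) - ! n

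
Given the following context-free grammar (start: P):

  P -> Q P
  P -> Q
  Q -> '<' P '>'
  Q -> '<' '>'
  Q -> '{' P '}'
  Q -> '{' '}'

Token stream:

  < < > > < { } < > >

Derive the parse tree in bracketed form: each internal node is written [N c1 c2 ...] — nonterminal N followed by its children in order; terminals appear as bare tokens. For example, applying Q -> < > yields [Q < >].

P
Q P
< P > P
< Q > P
< < > > P
< < > > Q
< < > > < P >
< < > > < Q P >
< < > > < { } P >
< < > > < { } Q >
< < > > < { } < > >

[P [Q < [P [Q < >]] >] [P [Q < [P [Q { }] [P [Q < >]]] >]]]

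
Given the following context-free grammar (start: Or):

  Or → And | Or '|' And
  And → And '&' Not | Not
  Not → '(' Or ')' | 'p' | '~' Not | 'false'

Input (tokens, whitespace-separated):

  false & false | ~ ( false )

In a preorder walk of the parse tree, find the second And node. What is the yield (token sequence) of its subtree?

[Or [Or [And [And [Not false]] & [Not false]]] | [And [Not ~ [Not ( [Or [And [Not false]]] )]]]]

false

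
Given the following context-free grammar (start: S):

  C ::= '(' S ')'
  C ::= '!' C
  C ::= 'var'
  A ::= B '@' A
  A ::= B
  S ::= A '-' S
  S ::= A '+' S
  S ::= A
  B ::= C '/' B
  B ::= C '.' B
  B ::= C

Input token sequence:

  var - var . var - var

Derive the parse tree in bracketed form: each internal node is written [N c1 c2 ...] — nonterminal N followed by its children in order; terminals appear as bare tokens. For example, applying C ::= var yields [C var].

[S [A [B [C var]]] - [S [A [B [C var] . [B [C var]]]] - [S [A [B [C var]]]]]]

S
A - S
B - S
C - S
var - S
var - A - S
var - B - S
var - C . B - S
var - var . B - S
var - var . C - S
var - var . var - S
var - var . var - A
var - var . var - B
var - var . var - C
var - var . var - var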